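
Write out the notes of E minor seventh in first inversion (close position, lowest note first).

E minor seventh is E–G–B–D. First inversion puts the third (G) in the bass, with the remaining tones above: G, B, D, E.

G, B, D, E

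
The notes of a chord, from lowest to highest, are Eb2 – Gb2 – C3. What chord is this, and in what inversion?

C diminished, first inversion

Reducing to letter names: Eb, Gb, C. These stack in thirds as C–Eb–Gb — a C diminished triad.
Eb is the third of C diminished; third in the bass means first inversion (figured bass 6).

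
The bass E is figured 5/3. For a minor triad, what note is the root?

The figures 5/3 mean the root of the chord is in the bass. If E is the root of a minor triad, the root is E (chord tones E–G–B).

E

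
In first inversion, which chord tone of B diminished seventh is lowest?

D

B diminished seventh is B–D–F–Ab. First inversion places the third in the bass: D.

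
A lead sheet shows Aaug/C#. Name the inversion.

Aaug/C# means A augmented with C# in the bass. C# is the third of A augmented (A–C#–E#), so this is first inversion.

first inversion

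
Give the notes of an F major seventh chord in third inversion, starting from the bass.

The chord tones are F–A–C–E. With the seventh (E) lowest for third inversion: E, F, A, C.

E, F, A, C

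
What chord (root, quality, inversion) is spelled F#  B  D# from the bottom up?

B major, second inversion

The pitch classes F#, B, D# arrange in thirds as B–D#–F#: a B major triad.
The lowest note is F#, the fifth of the chord, so this is second inversion (figured bass 6/4).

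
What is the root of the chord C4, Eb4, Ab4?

Reordering C, Eb, Ab into stacked thirds gives Ab–C–Eb; the bottom of that stack, Ab, is the root.

Ab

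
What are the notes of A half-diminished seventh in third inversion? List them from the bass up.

G, A, C, Eb

Spelling A half-diminished seventh: A–C–Eb–G. In third inversion the seventh is bass, giving G, A, C, Eb from the bottom.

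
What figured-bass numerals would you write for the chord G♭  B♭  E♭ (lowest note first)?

6

The notes Gb, Bb, Eb stack in thirds as Eb–Gb–Bb — an Eb minor triad. The bass Gb is the third, so this is first inversion: figured 6.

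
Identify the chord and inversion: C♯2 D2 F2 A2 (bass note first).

Reducing to letter names: C#, D, F, A. These stack in thirds as D–F–A–C# — a D minor-major seventh chord.
C# is the seventh of D minor-major seventh; seventh in the bass means third inversion (figured bass 4/2).

D minor-major seventh, third inversion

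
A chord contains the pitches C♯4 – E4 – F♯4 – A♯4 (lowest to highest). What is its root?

F#

The distinct letter names are C#, E, F#, A#. Arranged as a stack of thirds they read F#–A#–C#–E, so F# is the root (an F# dominant seventh chord).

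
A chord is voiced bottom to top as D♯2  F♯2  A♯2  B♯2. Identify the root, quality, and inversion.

The distinct note names are D#, F#, A#, B#. Stacked in thirds they read B#–D#–F#–A#, which is a half-diminished seventh chord on B#.
With the third (D#) in the bass, the chord is in first inversion (figured bass 6/5).

B# half-diminished seventh, first inversion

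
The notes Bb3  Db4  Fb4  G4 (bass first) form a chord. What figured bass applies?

The notes Bb, Db, Fb, G stack in thirds as G–Bb–Db–Fb — a G diminished seventh chord. The bass Bb is the third, so this is first inversion: figured 6/5.

6/5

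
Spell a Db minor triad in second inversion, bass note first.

Ab, Db, Fb

Spelling Db minor: Db–Fb–Ab. In second inversion the fifth is bass, giving Ab, Db, Fb from the bottom.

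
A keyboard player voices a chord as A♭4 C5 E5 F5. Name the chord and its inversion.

F minor-major seventh, first inversion

The pitch classes Ab, C, E, F arrange in thirds as F–Ab–C–E: an F minor-major seventh chord.
With the third (Ab) in the bass, the chord is in first inversion (figured bass 6/5).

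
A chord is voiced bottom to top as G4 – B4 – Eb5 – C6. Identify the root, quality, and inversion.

C minor-major seventh, second inversion

Reducing to letter names: G, B, Eb, C. These stack in thirds as C–Eb–G–B — a C minor-major seventh chord.
G is the fifth of C minor-major seventh; fifth in the bass means second inversion (figured bass 4/3).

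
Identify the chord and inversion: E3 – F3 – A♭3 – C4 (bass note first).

The pitch classes E, F, Ab, C arrange in thirds as F–Ab–C–E: an F minor-major seventh chord.
With the seventh (E) in the bass, the chord is in third inversion (figured bass 4/2).

F minor-major seventh, third inversion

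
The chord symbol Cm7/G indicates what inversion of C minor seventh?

Cm7/G means C minor seventh with G in the bass. G is the fifth of C minor seventh (C–Eb–G–Bb), so this is second inversion.

second inversion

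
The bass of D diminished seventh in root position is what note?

D

The root of D diminished seventh (D–F–Ab–Cb) is D; that is the bass in root position.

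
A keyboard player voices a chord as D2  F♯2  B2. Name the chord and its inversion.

B minor, first inversion

The pitch classes D, F#, B arrange in thirds as B–D–F#: a B minor triad.
With the third (D) in the bass, the chord is in first inversion (figured bass 6).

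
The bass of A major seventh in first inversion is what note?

The third of A major seventh (A–C#–E–G#) is C#; that is the bass in first inversion.

C#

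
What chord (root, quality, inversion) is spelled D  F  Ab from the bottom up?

D diminished, root position

The distinct note names are D, F, Ab. Stacked in thirds they read D–F–Ab, which is a diminished triad on D.
D is the root of D diminished; root in the bass means root position (figured bass 5/3).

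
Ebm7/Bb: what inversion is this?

Ebm7/Bb means Eb minor seventh with Bb in the bass. Bb is the fifth of Eb minor seventh (Eb–Gb–Bb–Db), so this is second inversion.

second inversion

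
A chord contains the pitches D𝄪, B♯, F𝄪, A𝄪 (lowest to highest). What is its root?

The distinct letter names are D##, B#, F##, A##. Arranged as a stack of thirds they read B#–D##–F##–A##, so B# is the root (a B# major seventh chord).

B#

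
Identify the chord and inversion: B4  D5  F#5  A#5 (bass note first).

The pitch classes B, D, F#, A# arrange in thirds as B–D–F#–A#: a B minor-major seventh chord.
The lowest note is B, the root of the chord, so this is root position (figured bass 7).

B minor-major seventh, root position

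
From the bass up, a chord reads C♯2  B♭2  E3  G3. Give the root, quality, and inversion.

Reducing to letter names: C#, Bb, E, G. These stack in thirds as C#–E–G–Bb — a C# diminished seventh chord.
With the root (C#) in the bass, the chord is in root position (figured bass 7).

C# diminished seventh, root position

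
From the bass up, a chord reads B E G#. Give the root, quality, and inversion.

The distinct note names are B, E, G#. Stacked in thirds they read E–G#–B, which is a major triad on E.
B is the fifth of E major; fifth in the bass means second inversion (figured bass 6/4).

E major, second inversion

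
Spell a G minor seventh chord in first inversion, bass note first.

The chord tones are G–Bb–D–F. With the third (Bb) lowest for first inversion: Bb, D, F, G.

Bb, D, F, G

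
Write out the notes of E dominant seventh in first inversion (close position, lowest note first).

G#, B, D, E

E dominant seventh is E–G#–B–D. First inversion puts the third (G#) in the bass, with the remaining tones above: G#, B, D, E.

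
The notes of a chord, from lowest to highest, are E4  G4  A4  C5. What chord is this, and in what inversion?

A minor seventh, second inversion

The distinct note names are E, G, A, C. Stacked in thirds they read A–C–E–G, which is a minor seventh chord on A.
E is the fifth of A minor seventh; fifth in the bass means second inversion (figured bass 4/3).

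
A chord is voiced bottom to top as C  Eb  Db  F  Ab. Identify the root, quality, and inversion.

Reducing to letter names: C, Eb, Db, F, Ab. These stack in thirds as Db–F–Ab–C–Eb — a Db major ninth chord.
With the seventh (C) in the bass, the chord is in third inversion.

Db major ninth, third inversion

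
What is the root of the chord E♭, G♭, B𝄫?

Eb

Eb, Gb, Bbb are the tones of an Eb diminished triad (Eb–Gb–Bbb), making Eb the root.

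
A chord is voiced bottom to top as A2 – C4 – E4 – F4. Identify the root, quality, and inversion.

F major seventh, first inversion

Reducing to letter names: A, C, E, F. These stack in thirds as F–A–C–E — an F major seventh chord.
The lowest note is A, the third of the chord, so this is first inversion (figured bass 6/5).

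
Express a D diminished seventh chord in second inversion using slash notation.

Ddim7/Ab

Second inversion of D diminished seventh has the fifth (Ab) in the bass. As a slash chord: Ddim7/Ab.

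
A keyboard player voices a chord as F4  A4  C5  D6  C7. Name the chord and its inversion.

D minor seventh, first inversion

The pitch classes F, A, C, D arrange in thirds as D–F–A–C: a D minor seventh chord.
The lowest note is F, the third of the chord, so this is first inversion (figured bass 6/5).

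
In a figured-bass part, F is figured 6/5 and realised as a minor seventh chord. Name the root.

The figures 6/5 mean the third of the chord is in the bass. If F is the third of a minor seventh chord, the root is D (chord tones D–F–A–C).

D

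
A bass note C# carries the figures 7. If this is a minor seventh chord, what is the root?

The figures 7 mean the root of the chord is in the bass. If C# is the root of a minor seventh chord, the root is C# (chord tones C#–E–G#–B).

C#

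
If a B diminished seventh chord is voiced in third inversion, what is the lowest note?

Ab

B diminished seventh is B–D–F–Ab. Third inversion places the seventh in the bass: Ab.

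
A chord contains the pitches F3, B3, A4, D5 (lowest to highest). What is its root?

B

The distinct letter names are F, B, A, D. Arranged as a stack of thirds they read B–D–F–A, so B is the root (a B half-diminished seventh chord).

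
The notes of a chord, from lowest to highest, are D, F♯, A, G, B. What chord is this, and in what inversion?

G major ninth, second inversion

The distinct note names are D, F#, A, G, B. Stacked in thirds they read G–B–D–F#–A, which is a major ninth chord on G.
D is the fifth of G major ninth; fifth in the bass means second inversion.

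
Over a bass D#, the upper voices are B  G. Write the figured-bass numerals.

6/4

The notes D#, B, G stack in thirds as G–B–D# — a G augmented triad. The bass D# is the fifth, so this is second inversion: figured 6/4.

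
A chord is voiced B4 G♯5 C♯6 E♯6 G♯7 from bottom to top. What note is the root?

Reordering B, G#, C#, E# into stacked thirds gives C#–E#–G#–B; the bottom of that stack, C#, is the root.

C#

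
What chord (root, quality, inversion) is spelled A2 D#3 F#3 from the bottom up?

D# diminished, second inversion

Reducing to letter names: A, D#, F#. These stack in thirds as D#–F#–A — a D# diminished triad.
A is the fifth of D# diminished; fifth in the bass means second inversion (figured bass 6/4).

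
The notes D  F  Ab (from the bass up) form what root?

D, F, Ab are the tones of a D diminished triad (D–F–Ab), making D the root.

D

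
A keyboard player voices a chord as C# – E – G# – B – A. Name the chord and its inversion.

The distinct note names are C#, E, G#, B, A. Stacked in thirds they read A–C#–E–G#–B, which is a major ninth chord on A.
The lowest note is C#, the third of the chord, so this is first inversion.

A major ninth, first inversion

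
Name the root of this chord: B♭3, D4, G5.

G

Bb, D, G are the tones of a G minor triad (G–Bb–D), making G the root.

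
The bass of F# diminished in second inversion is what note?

F# diminished is F#–A–C. Second inversion places the fifth in the bass: C.

C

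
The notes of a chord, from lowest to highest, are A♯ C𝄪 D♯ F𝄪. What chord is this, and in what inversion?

D# major seventh, second inversion

Reducing to letter names: A#, C##, D#, F##. These stack in thirds as D#–F##–A#–C## — a D# major seventh chord.
The lowest note is A#, the fifth of the chord, so this is second inversion (figured bass 4/3).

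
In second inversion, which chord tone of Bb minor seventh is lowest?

F

The fifth of Bb minor seventh (Bb–Db–F–Ab) is F; that is the bass in second inversion.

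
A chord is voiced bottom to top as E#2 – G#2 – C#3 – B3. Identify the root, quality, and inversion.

C# dominant seventh, first inversion

The distinct note names are E#, G#, C#, B. Stacked in thirds they read C#–E#–G#–B, which is a dominant seventh chord on C#.
With the third (E#) in the bass, the chord is in first inversion (figured bass 6/5).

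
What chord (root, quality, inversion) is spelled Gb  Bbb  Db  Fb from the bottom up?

Gb minor seventh, root position

The distinct note names are Gb, Bbb, Db, Fb. Stacked in thirds they read Gb–Bbb–Db–Fb, which is a minor seventh chord on Gb.
The lowest note is Gb, the root of the chord, so this is root position (figured bass 7).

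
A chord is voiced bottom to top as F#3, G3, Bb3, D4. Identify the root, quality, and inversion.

G minor-major seventh, third inversion

Reducing to letter names: F#, G, Bb, D. These stack in thirds as G–Bb–D–F# — a G minor-major seventh chord.
With the seventh (F#) in the bass, the chord is in third inversion (figured bass 4/2).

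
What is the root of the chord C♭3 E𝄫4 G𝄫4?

Cb

The distinct letter names are Cb, Ebb, Gbb. Arranged as a stack of thirds they read Cb–Ebb–Gbb, so Cb is the root (a Cb diminished triad).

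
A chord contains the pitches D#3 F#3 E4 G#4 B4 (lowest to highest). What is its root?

E

Reordering D#, F#, E, G#, B into stacked thirds gives E–G#–B–D#–F#; the bottom of that stack, E, is the root.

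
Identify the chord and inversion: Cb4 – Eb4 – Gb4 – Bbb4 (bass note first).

Reducing to letter names: Cb, Eb, Gb, Bbb. These stack in thirds as Cb–Eb–Gb–Bbb — a Cb dominant seventh chord.
With the root (Cb) in the bass, the chord is in root position (figured bass 7).

Cb dominant seventh, root position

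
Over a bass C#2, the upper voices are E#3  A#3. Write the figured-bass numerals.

The notes C#, E#, A# stack in thirds as A#–C#–E# — an A# minor triad. The bass C# is the third, so this is first inversion: figured 6.

6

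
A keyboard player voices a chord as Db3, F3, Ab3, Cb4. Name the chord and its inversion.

The distinct note names are Db, F, Ab, Cb. Stacked in thirds they read Db–F–Ab–Cb, which is a dominant seventh chord on Db.
With the root (Db) in the bass, the chord is in root position (figured bass 7).

Db dominant seventh, root position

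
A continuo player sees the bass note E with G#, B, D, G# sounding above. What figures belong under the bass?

The notes E, G#, B, D stack in thirds as E–G#–B–D — an E dominant seventh chord. The bass E is the root, so this is root position: figured 7.

7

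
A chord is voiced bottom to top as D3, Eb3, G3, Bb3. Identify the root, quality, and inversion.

The pitch classes D, Eb, G, Bb arrange in thirds as Eb–G–Bb–D: an Eb major seventh chord.
D is the seventh of Eb major seventh; seventh in the bass means third inversion (figured bass 4/2).

Eb major seventh, third inversion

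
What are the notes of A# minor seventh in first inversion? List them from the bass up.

The chord tones are A#–C#–E#–G#. With the third (C#) lowest for first inversion: C#, E#, G#, A#.

C#, E#, G#, A#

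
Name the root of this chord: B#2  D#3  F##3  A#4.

The distinct letter names are B#, D#, F##, A#. Arranged as a stack of thirds they read B#–D#–F##–A#, so B# is the root (a B# minor seventh chord).

B#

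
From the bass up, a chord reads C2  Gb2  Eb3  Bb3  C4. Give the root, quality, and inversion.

Reducing to letter names: C, Gb, Eb, Bb. These stack in thirds as C–Eb–Gb–Bb — a C half-diminished seventh chord.
The lowest note is C, the root of the chord, so this is root position (figured bass 7).

C half-diminished seventh, root position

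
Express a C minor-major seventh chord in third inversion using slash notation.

Cm(maj7)/B

Third inversion of C minor-major seventh has the seventh (B) in the bass. As a slash chord: Cm(maj7)/B.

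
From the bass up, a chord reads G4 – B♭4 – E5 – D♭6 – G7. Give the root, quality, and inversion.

The distinct note names are G, Bb, E, Db. Stacked in thirds they read E–G–Bb–Db, which is a diminished seventh chord on E.
With the third (G) in the bass, the chord is in first inversion (figured bass 6/5).

E diminished seventh, first inversion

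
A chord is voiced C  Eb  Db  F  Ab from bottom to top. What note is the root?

Reordering C, Eb, Db, F, Ab into stacked thirds gives Db–F–Ab–C–Eb; the bottom of that stack, Db, is the root.

Db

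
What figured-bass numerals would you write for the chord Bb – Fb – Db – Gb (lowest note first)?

The notes Bb, Fb, Db, Gb stack in thirds as Gb–Bb–Db–Fb — a Gb dominant seventh chord. The bass Bb is the third, so this is first inversion: figured 6/5.

6/5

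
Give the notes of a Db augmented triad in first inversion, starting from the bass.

Db augmented is Db–F–A. First inversion puts the third (F) in the bass, with the remaining tones above: F, A, Db.

F, A, Db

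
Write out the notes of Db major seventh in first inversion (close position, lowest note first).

Spelling Db major seventh: Db–F–Ab–C. In first inversion the third is bass, giving F, Ab, C, Db from the bottom.

F, Ab, C, Db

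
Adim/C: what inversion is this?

first inversion

Adim/C means A diminished with C in the bass. C is the third of A diminished (A–C–Eb), so this is first inversion.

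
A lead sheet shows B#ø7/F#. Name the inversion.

B#ø7/F# means B# half-diminished seventh with F# in the bass. F# is the fifth of B# half-diminished seventh (B#–D#–F#–A#), so this is second inversion.

second inversion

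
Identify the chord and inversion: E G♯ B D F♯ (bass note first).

The pitch classes E, G#, B, D, F# arrange in thirds as E–G#–B–D–F#: an E dominant ninth chord.
E is the root of E dominant ninth; root in the bass means root position.

E dominant ninth, root position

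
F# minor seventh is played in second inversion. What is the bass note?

C#

F# minor seventh is F#–A–C#–E. Second inversion places the fifth in the bass: C#.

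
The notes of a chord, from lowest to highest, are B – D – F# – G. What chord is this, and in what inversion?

G major seventh, first inversion

The distinct note names are B, D, F#, G. Stacked in thirds they read G–B–D–F#, which is a major seventh chord on G.
B is the third of G major seventh; third in the bass means first inversion (figured bass 6/5).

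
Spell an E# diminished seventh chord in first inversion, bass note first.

The chord tones are E#–G#–B–D. With the third (G#) lowest for first inversion: G#, B, D, E#.

G#, B, D, E#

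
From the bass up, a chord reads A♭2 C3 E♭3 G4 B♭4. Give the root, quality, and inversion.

The distinct note names are Ab, C, Eb, G, Bb. Stacked in thirds they read Ab–C–Eb–G–Bb, which is a major ninth chord on Ab.
Ab is the root of Ab major ninth; root in the bass means root position.

Ab major ninth, root position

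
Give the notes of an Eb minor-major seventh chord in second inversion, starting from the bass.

Eb minor-major seventh is Eb–Gb–Bb–D. Second inversion puts the fifth (Bb) in the bass, with the remaining tones above: Bb, D, Eb, Gb.

Bb, D, Eb, Gb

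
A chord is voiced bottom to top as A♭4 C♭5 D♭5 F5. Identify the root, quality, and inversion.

The pitch classes Ab, Cb, Db, F arrange in thirds as Db–F–Ab–Cb: a Db dominant seventh chord.
Ab is the fifth of Db dominant seventh; fifth in the bass means second inversion (figured bass 4/3).

Db dominant seventh, second inversion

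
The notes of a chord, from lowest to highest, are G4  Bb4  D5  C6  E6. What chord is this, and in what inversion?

C dominant ninth, second inversion

The distinct note names are G, Bb, D, C, E. Stacked in thirds they read C–E–G–Bb–D, which is a dominant ninth chord on C.
G is the fifth of C dominant ninth; fifth in the bass means second inversion.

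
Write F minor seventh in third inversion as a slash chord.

Fm7/Eb

Third inversion of F minor seventh has the seventh (Eb) in the bass. As a slash chord: Fm7/Eb.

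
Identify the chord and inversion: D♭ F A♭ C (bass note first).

Db major seventh, root position

The distinct note names are Db, F, Ab, C. Stacked in thirds they read Db–F–Ab–C, which is a major seventh chord on Db.
The lowest note is Db, the root of the chord, so this is root position (figured bass 7).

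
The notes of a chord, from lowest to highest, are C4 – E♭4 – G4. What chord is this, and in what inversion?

C minor, root position

The pitch classes C, Eb, G arrange in thirds as C–Eb–G: a C minor triad.
C is the root of C minor; root in the bass means root position (figured bass 5/3).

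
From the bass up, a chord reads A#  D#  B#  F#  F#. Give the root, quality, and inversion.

B# half-diminished seventh, third inversion

The distinct note names are A#, D#, B#, F#. Stacked in thirds they read B#–D#–F#–A#, which is a half-diminished seventh chord on B#.
A# is the seventh of B# half-diminished seventh; seventh in the bass means third inversion (figured bass 4/2).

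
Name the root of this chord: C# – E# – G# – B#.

Reordering C#, E#, G#, B# into stacked thirds gives C#–E#–G#–B#; the bottom of that stack, C#, is the root.

C#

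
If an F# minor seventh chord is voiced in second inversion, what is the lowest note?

In second inversion the fifth is lowest. For F# minor seventh (F#–A–C#–E) that is C#.

C#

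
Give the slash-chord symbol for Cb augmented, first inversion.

Cbaug/Eb

First inversion of Cb augmented has the third (Eb) in the bass. As a slash chord: Cbaug/Eb.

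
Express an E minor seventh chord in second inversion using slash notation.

Second inversion of E minor seventh has the fifth (B) in the bass. As a slash chord: Em7/B.

Em7/B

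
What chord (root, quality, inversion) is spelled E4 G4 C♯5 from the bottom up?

C# diminished, first inversion

The distinct note names are E, G, C#. Stacked in thirds they read C#–E–G, which is a diminished triad on C#.
With the third (E) in the bass, the chord is in first inversion (figured bass 6).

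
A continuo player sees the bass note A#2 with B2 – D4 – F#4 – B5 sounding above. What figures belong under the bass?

4/2

The notes A#, B, D, F# stack in thirds as B–D–F#–A# — a B minor-major seventh chord. The bass A# is the seventh, so this is third inversion: figured 4/2.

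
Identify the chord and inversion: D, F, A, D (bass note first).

The distinct note names are D, F, A. Stacked in thirds they read D–F–A, which is a minor triad on D.
D is the root of D minor; root in the bass means root position (figured bass 5/3).

D minor, root position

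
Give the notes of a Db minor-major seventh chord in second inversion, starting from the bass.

The chord tones are Db–Fb–Ab–C. With the fifth (Ab) lowest for second inversion: Ab, C, Db, Fb.

Ab, C, Db, Fb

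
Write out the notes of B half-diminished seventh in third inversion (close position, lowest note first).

A, B, D, F

B half-diminished seventh is B–D–F–A. Third inversion puts the seventh (A) in the bass, with the remaining tones above: A, B, D, F.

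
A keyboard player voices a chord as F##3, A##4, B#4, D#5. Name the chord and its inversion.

B# minor-major seventh, second inversion

Reducing to letter names: F##, A##, B#, D#. These stack in thirds as B#–D#–F##–A## — a B# minor-major seventh chord.
The lowest note is F##, the fifth of the chord, so this is second inversion (figured bass 4/3).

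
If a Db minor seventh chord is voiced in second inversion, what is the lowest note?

In second inversion the fifth is lowest. For Db minor seventh (Db–Fb–Ab–Cb) that is Ab.

Ab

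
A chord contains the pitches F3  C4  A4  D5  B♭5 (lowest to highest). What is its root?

Bb

F, C, A, D, Bb are the tones of a Bb major ninth chord (Bb–D–F–A–C), making Bb the root.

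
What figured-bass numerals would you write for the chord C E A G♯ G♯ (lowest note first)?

The notes C, E, A, G# stack in thirds as A–C–E–G# — an A minor-major seventh chord. The bass C is the third, so this is first inversion: figured 6/5.

6/5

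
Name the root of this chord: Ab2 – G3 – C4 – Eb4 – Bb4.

Ab

Ab, G, C, Eb, Bb are the tones of an Ab major ninth chord (Ab–C–Eb–G–Bb), making Ab the root.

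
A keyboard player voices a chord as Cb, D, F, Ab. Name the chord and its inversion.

The pitch classes Cb, D, F, Ab arrange in thirds as D–F–Ab–Cb: a D diminished seventh chord.
Cb is the seventh of D diminished seventh; seventh in the bass means third inversion (figured bass 4/2).

D diminished seventh, third inversion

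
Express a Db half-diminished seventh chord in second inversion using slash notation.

Second inversion of Db half-diminished seventh has the fifth (Abb) in the bass. As a slash chord: Dbø7/Abb.

Dbø7/Abb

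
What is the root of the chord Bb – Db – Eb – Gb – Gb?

Eb

Reordering Bb, Db, Eb, Gb into stacked thirds gives Eb–Gb–Bb–Db; the bottom of that stack, Eb, is the root.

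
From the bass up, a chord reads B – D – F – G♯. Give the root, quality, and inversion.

The pitch classes B, D, F, G# arrange in thirds as G#–B–D–F: a G# diminished seventh chord.
The lowest note is B, the third of the chord, so this is first inversion (figured bass 6/5).

G# diminished seventh, first inversion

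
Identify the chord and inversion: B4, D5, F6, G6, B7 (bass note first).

Reducing to letter names: B, D, F, G. These stack in thirds as G–B–D–F — a G dominant seventh chord.
B is the third of G dominant seventh; third in the bass means first inversion (figured bass 6/5).

G dominant seventh, first inversion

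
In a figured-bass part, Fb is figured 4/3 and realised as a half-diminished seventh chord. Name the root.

Bb

The figures 4/3 mean the fifth of the chord is in the bass. If Fb is the fifth of a half-diminished seventh chord, the root is Bb (chord tones Bb–Db–Fb–Ab).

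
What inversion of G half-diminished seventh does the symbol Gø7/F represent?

third inversion

Gø7/F means G half-diminished seventh with F in the bass. F is the seventh of G half-diminished seventh (G–Bb–Db–F), so this is third inversion.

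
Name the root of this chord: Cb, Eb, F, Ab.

Reordering Cb, Eb, F, Ab into stacked thirds gives F–Ab–Cb–Eb; the bottom of that stack, F, is the root.

F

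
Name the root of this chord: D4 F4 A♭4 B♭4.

Bb

D, F, Ab, Bb are the tones of a Bb dominant seventh chord (Bb–D–F–Ab), making Bb the root.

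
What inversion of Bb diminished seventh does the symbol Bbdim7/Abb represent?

third inversion

Bbdim7/Abb means Bb diminished seventh with Abb in the bass. Abb is the seventh of Bb diminished seventh (Bb–Db–Fb–Abb), so this is third inversion.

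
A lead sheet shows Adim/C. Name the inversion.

first inversion

Adim/C means A diminished with C in the bass. C is the third of A diminished (A–C–Eb), so this is first inversion.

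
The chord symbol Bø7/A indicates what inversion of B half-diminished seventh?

Bø7/A means B half-diminished seventh with A in the bass. A is the seventh of B half-diminished seventh (B–D–F–A), so this is third inversion.

third inversion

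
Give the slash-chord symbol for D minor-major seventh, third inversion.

Third inversion of D minor-major seventh has the seventh (C#) in the bass. As a slash chord: Dm(maj7)/C#.

Dm(maj7)/C#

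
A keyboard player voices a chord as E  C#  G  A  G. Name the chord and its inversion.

Reducing to letter names: E, C#, G, A. These stack in thirds as A–C#–E–G — an A dominant seventh chord.
E is the fifth of A dominant seventh; fifth in the bass means second inversion (figured bass 4/3).

A dominant seventh, second inversion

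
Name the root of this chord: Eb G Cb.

Reordering Eb, G, Cb into stacked thirds gives Cb–Eb–G; the bottom of that stack, Cb, is the root.

Cb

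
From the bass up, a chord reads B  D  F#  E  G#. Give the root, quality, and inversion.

E dominant ninth, second inversion

Reducing to letter names: B, D, F#, E, G#. These stack in thirds as E–G#–B–D–F# — an E dominant ninth chord.
B is the fifth of E dominant ninth; fifth in the bass means second inversion.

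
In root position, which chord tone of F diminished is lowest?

F

The root of F diminished (F–Ab–Cb) is F; that is the bass in root position.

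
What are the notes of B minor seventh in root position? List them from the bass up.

B minor seventh is B–D–F#–A. Root position puts the root (B) in the bass, with the remaining tones above: B, D, F#, A.

B, D, F#, A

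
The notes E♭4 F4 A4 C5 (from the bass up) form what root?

F

Reordering Eb, F, A, C into stacked thirds gives F–A–C–Eb; the bottom of that stack, F, is the root.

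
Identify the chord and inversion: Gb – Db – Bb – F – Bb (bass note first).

The pitch classes Gb, Db, Bb, F arrange in thirds as Gb–Bb–Db–F: a Gb major seventh chord.
The lowest note is Gb, the root of the chord, so this is root position (figured bass 7).

Gb major seventh, root position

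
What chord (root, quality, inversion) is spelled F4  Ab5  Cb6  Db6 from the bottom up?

The pitch classes F, Ab, Cb, Db arrange in thirds as Db–F–Ab–Cb: a Db dominant seventh chord.
F is the third of Db dominant seventh; third in the bass means first inversion (figured bass 6/5).

Db dominant seventh, first inversion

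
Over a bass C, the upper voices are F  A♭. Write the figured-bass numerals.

6/4

The notes C, F, Ab stack in thirds as F–Ab–C — an F minor triad. The bass C is the fifth, so this is second inversion: figured 6/4.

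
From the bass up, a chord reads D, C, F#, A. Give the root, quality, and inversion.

Reducing to letter names: D, C, F#, A. These stack in thirds as D–F#–A–C — a D dominant seventh chord.
The lowest note is D, the root of the chord, so this is root position (figured bass 7).

D dominant seventh, root position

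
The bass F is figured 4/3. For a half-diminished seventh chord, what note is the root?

The figures 4/3 mean the fifth of the chord is in the bass. If F is the fifth of a half-diminished seventh chord, the root is B (chord tones B–D–F–A).

B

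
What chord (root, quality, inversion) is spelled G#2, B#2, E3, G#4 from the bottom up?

The distinct note names are G#, B#, E. Stacked in thirds they read E–G#–B#, which is an augmented triad on E.
G# is the third of E augmented; third in the bass means first inversion (figured bass 6).

E augmented, first inversion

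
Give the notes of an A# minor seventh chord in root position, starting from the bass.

Spelling A# minor seventh: A#–C#–E#–G#. In root position the root is bass, giving A#, C#, E#, G# from the bottom.

A#, C#, E#, G#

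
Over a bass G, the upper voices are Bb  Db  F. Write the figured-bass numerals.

7

The notes G, Bb, Db, F stack in thirds as G–Bb–Db–F — a G half-diminished seventh chord. The bass G is the root, so this is root position: figured 7.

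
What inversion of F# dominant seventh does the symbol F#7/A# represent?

F#7/A# means F# dominant seventh with A# in the bass. A# is the third of F# dominant seventh (F#–A#–C#–E), so this is first inversion.

first inversion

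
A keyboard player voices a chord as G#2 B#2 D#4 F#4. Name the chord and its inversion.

The pitch classes G#, B#, D#, F# arrange in thirds as G#–B#–D#–F#: a G# dominant seventh chord.
The lowest note is G#, the root of the chord, so this is root position (figured bass 7).

G# dominant seventh, root position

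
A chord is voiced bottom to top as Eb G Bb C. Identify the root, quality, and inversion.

C minor seventh, first inversion

Reducing to letter names: Eb, G, Bb, C. These stack in thirds as C–Eb–G–Bb — a C minor seventh chord.
With the third (Eb) in the bass, the chord is in first inversion (figured bass 6/5).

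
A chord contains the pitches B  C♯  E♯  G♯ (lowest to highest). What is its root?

The distinct letter names are B, C#, E#, G#. Arranged as a stack of thirds they read C#–E#–G#–B, so C# is the root (a C# dominant seventh chord).

C#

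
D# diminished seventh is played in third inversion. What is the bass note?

C

The seventh of D# diminished seventh (D#–F#–A–C) is C; that is the bass in third inversion.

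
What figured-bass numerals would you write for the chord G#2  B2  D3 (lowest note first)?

The notes G#, B, D stack in thirds as G#–B–D — a G# diminished triad. The bass G# is the root, so this is root position: figured 5/3.

5/3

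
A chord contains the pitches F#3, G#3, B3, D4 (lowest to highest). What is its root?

Reordering F#, G#, B, D into stacked thirds gives G#–B–D–F#; the bottom of that stack, G#, is the root.

G#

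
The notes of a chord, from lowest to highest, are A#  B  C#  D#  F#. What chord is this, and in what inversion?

B major ninth, third inversion

The distinct note names are A#, B, C#, D#, F#. Stacked in thirds they read B–D#–F#–A#–C#, which is a major ninth chord on B.
With the seventh (A#) in the bass, the chord is in third inversion.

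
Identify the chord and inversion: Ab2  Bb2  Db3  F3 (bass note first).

Bb minor seventh, third inversion

The distinct note names are Ab, Bb, Db, F. Stacked in thirds they read Bb–Db–F–Ab, which is a minor seventh chord on Bb.
Ab is the seventh of Bb minor seventh; seventh in the bass means third inversion (figured bass 4/2).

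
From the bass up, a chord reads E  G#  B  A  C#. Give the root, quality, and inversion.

A major ninth, second inversion

Reducing to letter names: E, G#, B, A, C#. These stack in thirds as A–C#–E–G#–B — an A major ninth chord.
With the fifth (E) in the bass, the chord is in second inversion.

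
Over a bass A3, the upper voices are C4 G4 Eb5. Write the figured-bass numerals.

The notes A, C, G, Eb stack in thirds as A–C–Eb–G — an A half-diminished seventh chord. The bass A is the root, so this is root position: figured 7.

7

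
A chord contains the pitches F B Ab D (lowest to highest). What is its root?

B

F, B, Ab, D are the tones of a B diminished seventh chord (B–D–F–Ab), making B the root.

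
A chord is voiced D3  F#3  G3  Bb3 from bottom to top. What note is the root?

G

The distinct letter names are D, F#, G, Bb. Arranged as a stack of thirds they read G–Bb–D–F#, so G is the root (a G minor-major seventh chord).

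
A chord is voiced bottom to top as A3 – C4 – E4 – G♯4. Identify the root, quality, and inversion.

A minor-major seventh, root position

The pitch classes A, C, E, G# arrange in thirds as A–C–E–G#: an A minor-major seventh chord.
A is the root of A minor-major seventh; root in the bass means root position (figured bass 7).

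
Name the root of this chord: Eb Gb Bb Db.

Reordering Eb, Gb, Bb, Db into stacked thirds gives Eb–Gb–Bb–Db; the bottom of that stack, Eb, is the root.

Eb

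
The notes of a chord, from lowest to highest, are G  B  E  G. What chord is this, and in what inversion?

Reducing to letter names: G, B, E. These stack in thirds as E–G–B — an E minor triad.
The lowest note is G, the third of the chord, so this is first inversion (figured bass 6).

E minor, first inversion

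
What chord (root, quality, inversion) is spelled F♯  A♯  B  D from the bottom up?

The pitch classes F#, A#, B, D arrange in thirds as B–D–F#–A#: a B minor-major seventh chord.
With the fifth (F#) in the bass, the chord is in second inversion (figured bass 4/3).

B minor-major seventh, second inversion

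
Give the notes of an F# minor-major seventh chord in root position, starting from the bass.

F#, A, C#, E#

F# minor-major seventh is F#–A–C#–E#. Root position puts the root (F#) in the bass, with the remaining tones above: F#, A, C#, E#.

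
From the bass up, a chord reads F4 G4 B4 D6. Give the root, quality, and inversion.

Reducing to letter names: F, G, B, D. These stack in thirds as G–B–D–F — a G dominant seventh chord.
With the seventh (F) in the bass, the chord is in third inversion (figured bass 4/2).

G dominant seventh, third inversion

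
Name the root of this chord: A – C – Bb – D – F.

Bb

A, C, Bb, D, F are the tones of a Bb major ninth chord (Bb–D–F–A–C), making Bb the root.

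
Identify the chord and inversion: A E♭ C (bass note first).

A diminished, root position

The pitch classes A, Eb, C arrange in thirds as A–C–Eb: an A diminished triad.
A is the root of A diminished; root in the bass means root position (figured bass 5/3).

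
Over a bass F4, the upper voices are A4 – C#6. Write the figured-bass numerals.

The notes F, A, C# stack in thirds as F–A–C# — an F augmented triad. The bass F is the root, so this is root position: figured 5/3.

5/3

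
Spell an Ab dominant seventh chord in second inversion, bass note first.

The chord tones are Ab–C–Eb–Gb. With the fifth (Eb) lowest for second inversion: Eb, Gb, Ab, C.

Eb, Gb, Ab, C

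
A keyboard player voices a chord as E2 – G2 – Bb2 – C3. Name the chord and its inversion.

C dominant seventh, first inversion

Reducing to letter names: E, G, Bb, C. These stack in thirds as C–E–G–Bb — a C dominant seventh chord.
E is the third of C dominant seventh; third in the bass means first inversion (figured bass 6/5).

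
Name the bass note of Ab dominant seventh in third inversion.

In third inversion the seventh is lowest. For Ab dominant seventh (Ab–C–Eb–Gb) that is Gb.

Gb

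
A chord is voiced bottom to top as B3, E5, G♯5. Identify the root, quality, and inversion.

The distinct note names are B, E, G#. Stacked in thirds they read E–G#–B, which is a major triad on E.
With the fifth (B) in the bass, the chord is in second inversion (figured bass 6/4).

E major, second inversion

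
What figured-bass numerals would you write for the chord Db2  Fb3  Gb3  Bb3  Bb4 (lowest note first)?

The notes Db, Fb, Gb, Bb stack in thirds as Gb–Bb–Db–Fb — a Gb dominant seventh chord. The bass Db is the fifth, so this is second inversion: figured 4/3.

4/3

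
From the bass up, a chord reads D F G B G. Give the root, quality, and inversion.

G dominant seventh, second inversion

Reducing to letter names: D, F, G, B. These stack in thirds as G–B–D–F — a G dominant seventh chord.
With the fifth (D) in the bass, the chord is in second inversion (figured bass 4/3).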